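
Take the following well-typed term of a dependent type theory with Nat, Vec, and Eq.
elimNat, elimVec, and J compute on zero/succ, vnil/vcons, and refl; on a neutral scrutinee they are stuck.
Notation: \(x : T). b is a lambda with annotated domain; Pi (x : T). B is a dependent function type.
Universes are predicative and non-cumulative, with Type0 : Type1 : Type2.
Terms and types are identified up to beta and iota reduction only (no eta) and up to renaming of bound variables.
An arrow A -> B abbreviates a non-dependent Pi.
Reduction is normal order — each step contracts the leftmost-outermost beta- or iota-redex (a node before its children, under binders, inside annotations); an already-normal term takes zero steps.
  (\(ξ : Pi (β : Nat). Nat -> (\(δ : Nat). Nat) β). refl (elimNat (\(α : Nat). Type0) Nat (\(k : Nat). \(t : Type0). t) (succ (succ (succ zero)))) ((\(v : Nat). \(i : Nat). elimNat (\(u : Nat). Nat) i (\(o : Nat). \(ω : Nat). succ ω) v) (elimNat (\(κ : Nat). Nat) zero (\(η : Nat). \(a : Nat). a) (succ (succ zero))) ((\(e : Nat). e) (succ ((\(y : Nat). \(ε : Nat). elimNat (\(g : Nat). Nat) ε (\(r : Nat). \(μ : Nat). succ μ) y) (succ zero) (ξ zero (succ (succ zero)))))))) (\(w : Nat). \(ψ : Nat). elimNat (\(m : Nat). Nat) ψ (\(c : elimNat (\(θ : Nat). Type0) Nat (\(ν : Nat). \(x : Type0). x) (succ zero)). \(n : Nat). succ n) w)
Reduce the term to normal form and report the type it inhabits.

normal form:
  refl Nat (succ (succ (succ (succ zero))))
inferred type:
  Eq Nat (succ (succ (succ (succ zero)))) (succ (succ (succ (succ zero))))


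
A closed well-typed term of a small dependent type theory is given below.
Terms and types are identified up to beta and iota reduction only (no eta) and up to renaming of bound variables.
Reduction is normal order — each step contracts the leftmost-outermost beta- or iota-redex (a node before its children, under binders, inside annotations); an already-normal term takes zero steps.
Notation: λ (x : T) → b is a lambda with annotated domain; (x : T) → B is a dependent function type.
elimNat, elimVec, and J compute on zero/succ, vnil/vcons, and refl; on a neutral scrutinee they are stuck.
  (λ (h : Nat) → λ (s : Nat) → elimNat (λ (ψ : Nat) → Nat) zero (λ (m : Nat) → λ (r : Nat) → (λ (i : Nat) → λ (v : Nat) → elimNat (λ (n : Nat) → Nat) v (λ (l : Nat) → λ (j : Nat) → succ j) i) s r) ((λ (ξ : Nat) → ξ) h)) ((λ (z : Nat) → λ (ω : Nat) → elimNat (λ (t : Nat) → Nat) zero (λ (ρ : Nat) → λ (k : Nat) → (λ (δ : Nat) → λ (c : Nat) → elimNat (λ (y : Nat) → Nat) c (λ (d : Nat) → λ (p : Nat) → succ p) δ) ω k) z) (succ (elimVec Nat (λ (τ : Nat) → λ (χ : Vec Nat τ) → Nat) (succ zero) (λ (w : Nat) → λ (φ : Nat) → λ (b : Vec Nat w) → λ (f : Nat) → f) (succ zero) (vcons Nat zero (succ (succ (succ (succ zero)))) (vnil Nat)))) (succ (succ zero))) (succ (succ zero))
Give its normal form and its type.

reduced normal form:
  succ (succ (succ (succ (succ (succ (succ (succ zero)))))))
type:
  Nat
observation: normalization takes exactly 58 steps under the normal-order strategy.


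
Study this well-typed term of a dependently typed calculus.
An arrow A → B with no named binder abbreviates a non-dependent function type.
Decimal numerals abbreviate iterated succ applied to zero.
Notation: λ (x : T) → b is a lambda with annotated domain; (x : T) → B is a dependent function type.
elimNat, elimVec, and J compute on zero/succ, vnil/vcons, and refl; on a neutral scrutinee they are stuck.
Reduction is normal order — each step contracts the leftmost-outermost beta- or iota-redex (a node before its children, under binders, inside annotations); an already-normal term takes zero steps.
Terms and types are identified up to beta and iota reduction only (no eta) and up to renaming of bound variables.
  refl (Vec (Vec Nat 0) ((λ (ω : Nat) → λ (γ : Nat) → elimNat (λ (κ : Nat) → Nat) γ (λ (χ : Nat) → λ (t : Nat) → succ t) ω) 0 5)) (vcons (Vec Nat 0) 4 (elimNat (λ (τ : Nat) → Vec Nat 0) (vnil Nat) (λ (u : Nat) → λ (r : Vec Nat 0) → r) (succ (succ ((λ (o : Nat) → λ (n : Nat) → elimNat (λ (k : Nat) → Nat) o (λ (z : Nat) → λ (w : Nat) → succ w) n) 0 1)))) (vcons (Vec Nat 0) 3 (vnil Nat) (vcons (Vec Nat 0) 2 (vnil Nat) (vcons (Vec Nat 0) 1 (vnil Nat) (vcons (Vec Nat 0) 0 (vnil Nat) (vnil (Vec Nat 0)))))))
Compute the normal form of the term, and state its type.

reduced normal form:
  refl (Vec (Vec Nat 0) 5) (vcons (Vec Nat 0) 4 (vnil Nat) (vcons (Vec Nat 0) 3 (vnil Nat) (vcons (Vec Nat 0) 2 (vnil Nat) (vcons (Vec Nat 0) 1 (vnil Nat) (vcons (Vec Nat 0) 0 (vnil Nat) (vnil (Vec Nat 0)))))))
type:
  Eq (Vec (Vec Nat 0) 5) (vcons (Vec Nat 0) 4 (vnil Nat) (vcons (Vec Nat 0) 3 (vnil Nat) (vcons (Vec Nat 0) 2 (vnil Nat) (vcons (Vec Nat 0) 1 (vnil Nat) (vcons (Vec Nat 0) 0 (vnil Nat) (vnil (Vec Nat 0))))))) (vcons (Vec Nat 0) 4 (vnil Nat) (vcons (Vec Nat 0) 3 (vnil Nat) (vcons (Vec Nat 0) 2 (vnil Nat) (vcons (Vec Nat 0) 1 (vnil Nat) (vcons (Vec Nat 0) 0 (vnil Nat) (vnil (Vec Nat 0)))))))
observation: reduction starts at a beta-redex, and 19 normal-order steps reach the normal form.


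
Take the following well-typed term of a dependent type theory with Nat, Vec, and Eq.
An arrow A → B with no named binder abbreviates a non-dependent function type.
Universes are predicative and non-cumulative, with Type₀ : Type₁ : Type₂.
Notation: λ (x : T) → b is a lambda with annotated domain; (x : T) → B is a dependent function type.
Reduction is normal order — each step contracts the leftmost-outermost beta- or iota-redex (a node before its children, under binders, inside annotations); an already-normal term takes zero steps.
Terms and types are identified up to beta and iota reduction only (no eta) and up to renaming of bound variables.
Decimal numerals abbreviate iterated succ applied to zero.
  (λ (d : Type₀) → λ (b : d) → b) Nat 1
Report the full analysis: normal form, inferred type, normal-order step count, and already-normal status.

normal form:
  1
inferred type:
  Nat
steps to reach normal form (normal order): 2
started in normal form: no
first redex: a beta-redex


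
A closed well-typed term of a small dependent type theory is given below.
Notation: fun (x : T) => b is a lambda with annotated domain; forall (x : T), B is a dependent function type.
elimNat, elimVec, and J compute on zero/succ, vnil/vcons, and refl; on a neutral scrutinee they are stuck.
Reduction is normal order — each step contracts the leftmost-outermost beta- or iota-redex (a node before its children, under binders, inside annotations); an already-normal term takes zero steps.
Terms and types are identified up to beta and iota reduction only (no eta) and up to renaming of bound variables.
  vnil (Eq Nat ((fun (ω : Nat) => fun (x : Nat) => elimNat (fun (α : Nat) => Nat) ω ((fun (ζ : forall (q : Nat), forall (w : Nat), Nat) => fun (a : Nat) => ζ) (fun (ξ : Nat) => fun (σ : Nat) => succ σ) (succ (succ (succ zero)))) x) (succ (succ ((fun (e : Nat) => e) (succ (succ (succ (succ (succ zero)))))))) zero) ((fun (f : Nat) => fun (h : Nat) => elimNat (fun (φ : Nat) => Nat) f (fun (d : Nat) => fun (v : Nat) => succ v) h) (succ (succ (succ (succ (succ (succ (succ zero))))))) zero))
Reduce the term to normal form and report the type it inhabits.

reduced normal form:
  vnil (Eq Nat (succ (succ (succ (succ (succ (succ (succ zero))))))) (succ (succ (succ (succ (succ (succ (succ zero))))))))
inferred type:
  Vec (Eq Nat (succ (succ (succ (succ (succ (succ (succ zero))))))) (succ (succ (succ (succ (succ (succ (succ zero)))))))) zero
observation: contracting a beta-redex first, the term normalizes in 7 steps.


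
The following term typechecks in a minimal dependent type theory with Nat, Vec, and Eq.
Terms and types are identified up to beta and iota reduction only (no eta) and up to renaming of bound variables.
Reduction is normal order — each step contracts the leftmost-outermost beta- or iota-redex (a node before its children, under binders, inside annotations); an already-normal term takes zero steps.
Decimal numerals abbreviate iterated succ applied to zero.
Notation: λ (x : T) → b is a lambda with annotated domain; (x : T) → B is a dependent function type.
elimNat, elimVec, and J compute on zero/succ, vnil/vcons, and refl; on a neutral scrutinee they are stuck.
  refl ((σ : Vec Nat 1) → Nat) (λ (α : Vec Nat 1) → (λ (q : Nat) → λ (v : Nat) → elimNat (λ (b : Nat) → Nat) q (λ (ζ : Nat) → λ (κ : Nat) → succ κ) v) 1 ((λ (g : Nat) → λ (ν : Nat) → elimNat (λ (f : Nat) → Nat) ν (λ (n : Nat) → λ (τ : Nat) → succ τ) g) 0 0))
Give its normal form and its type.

reduced normal form:
  refl ((σ : Vec Nat 1) → Nat) (λ (α : Vec Nat 1) → 1)
the term's type:
  Eq ((σ : Vec Nat 1) → Nat) (λ (α : Vec Nat 1) → 1) (λ (q : Vec Nat 1) → 1)


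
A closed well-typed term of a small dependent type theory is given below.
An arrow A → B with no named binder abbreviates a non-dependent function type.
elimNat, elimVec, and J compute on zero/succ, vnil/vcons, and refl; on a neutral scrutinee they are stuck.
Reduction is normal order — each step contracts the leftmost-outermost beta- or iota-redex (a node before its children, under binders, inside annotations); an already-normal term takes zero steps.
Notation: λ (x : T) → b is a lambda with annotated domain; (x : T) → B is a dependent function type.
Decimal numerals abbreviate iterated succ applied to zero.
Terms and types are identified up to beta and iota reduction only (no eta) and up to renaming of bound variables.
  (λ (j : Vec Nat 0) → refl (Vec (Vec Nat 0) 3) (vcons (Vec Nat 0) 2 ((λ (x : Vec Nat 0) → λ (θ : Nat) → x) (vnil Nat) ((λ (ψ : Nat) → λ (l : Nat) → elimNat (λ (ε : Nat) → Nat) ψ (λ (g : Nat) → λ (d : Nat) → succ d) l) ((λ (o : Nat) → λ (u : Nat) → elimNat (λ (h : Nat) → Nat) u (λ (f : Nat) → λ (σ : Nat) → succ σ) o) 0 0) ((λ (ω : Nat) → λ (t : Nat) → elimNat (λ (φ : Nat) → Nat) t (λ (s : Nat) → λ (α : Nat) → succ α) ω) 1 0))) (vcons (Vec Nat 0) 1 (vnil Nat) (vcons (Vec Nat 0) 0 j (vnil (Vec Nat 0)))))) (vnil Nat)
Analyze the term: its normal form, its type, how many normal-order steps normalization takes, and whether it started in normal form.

reduced normal form:
  refl (Vec (Vec Nat 0) 3) (vcons (Vec Nat 0) 2 (vnil Nat) (vcons (Vec Nat 0) 1 (vnil Nat) (vcons (Vec Nat 0) 0 (vnil Nat) (vnil (Vec Nat 0)))))
the term's type:
  Eq (Vec (Vec Nat 0) 3) (vcons (Vec Nat 0) 2 (vnil Nat) (vcons (Vec Nat 0) 1 (vnil Nat) (vcons (Vec Nat 0) 0 (vnil Nat) (vnil (Vec Nat 0))))) (vcons (Vec Nat 0) 2 (vnil Nat) (vcons (Vec Nat 0) 1 (vnil Nat) (vcons (Vec Nat 0) 0 (vnil Nat) (vnil (Vec Nat 0)))))
steps to reach normal form (normal order): 3
already normal: no
first redex: a beta-redex


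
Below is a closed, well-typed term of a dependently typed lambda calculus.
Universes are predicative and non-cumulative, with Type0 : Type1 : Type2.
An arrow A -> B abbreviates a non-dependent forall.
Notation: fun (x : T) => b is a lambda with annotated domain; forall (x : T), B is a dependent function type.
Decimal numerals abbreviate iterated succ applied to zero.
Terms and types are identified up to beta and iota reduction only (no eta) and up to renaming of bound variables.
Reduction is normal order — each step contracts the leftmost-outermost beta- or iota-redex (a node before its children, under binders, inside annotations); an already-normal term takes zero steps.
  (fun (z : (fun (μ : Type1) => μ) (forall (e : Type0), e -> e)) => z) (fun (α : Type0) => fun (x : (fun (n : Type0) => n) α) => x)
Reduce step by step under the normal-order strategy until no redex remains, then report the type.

normal-order reduction:
  (fun (z : (fun (μ : Type1) => μ) (forall (e : Type0), e -> e)) => z) (fun (α : Type0) => fun (x : (fun (n : Type0) => n) α) => x)
  ~> fun (z : Type0) => fun (μ : (fun (e : Type0) => e) z) => μ
  ~> fun (z : Type0) => fun (μ : z) => μ
inferred type:
  forall (z : Type0), z -> z


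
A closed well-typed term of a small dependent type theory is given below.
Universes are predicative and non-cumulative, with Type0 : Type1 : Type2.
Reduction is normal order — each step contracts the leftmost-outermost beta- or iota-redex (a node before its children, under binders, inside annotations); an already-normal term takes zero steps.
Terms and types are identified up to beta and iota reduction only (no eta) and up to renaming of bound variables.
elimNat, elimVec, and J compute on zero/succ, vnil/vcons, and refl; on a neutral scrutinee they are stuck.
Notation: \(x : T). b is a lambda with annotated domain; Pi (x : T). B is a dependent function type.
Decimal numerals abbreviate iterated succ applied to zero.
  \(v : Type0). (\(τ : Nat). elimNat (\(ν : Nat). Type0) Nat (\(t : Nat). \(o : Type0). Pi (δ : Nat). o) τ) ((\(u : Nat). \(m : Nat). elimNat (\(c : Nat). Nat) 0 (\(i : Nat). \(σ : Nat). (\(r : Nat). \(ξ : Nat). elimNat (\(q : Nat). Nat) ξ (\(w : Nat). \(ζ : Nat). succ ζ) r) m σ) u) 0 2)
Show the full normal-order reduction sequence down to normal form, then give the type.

reduction (normal order):
  \(v : Type0). (\(τ : Nat). elimNat (\(ν : Nat). Type0) Nat (\(t : Nat). \(o : Type0). Pi (δ : Nat). o) τ) ((\(u : Nat). \(m : Nat). elimNat (\(c : Nat). Nat) 0 (\(i : Nat). \(σ : Nat). (\(r : Nat). \(ξ : Nat). elimNat (\(q : Nat). Nat) ξ (\(w : Nat). \(ζ : Nat). succ ζ) r) m σ) u) 0 2)
  ~> \(v : Type0). elimNat (\(τ : Nat). Type0) Nat (\(ν : Nat). \(t : Type0). Pi (o : Nat). t) ((\(δ : Nat). \(u : Nat). elimNat (\(m : Nat). Nat) 0 (\(c : Nat). \(i : Nat). (\(σ : Nat). \(r : Nat). elimNat (\(ξ : Nat). Nat) r (\(q : Nat). \(w : Nat). succ w) σ) u i) δ) 0 2)
  ~> \(v : Type0). elimNat (\(τ : Nat). Type0) Nat (\(ν : Nat). \(t : Type0). Pi (o : Nat). t) ((\(δ : Nat). elimNat (\(u : Nat). Nat) 0 (\(m : Nat). \(c : Nat). (\(i : Nat). \(σ : Nat). elimNat (\(r : Nat). Nat) σ (\(ξ : Nat). \(q : Nat). succ q) i) δ c) 0) 2)
  ~> \(v : Type0). elimNat (\(τ : Nat). Type0) Nat (\(ν : Nat). \(t : Type0). Pi (o : Nat). t) (elimNat (\(δ : Nat). Nat) 0 (\(u : Nat). \(m : Nat). (\(c : Nat). \(i : Nat). elimNat (\(σ : Nat). Nat) i (\(r : Nat). \(ξ : Nat). succ ξ) c) 2 m) 0)
  ~> \(v : Type0). elimNat (\(τ : Nat). Type0) Nat (\(ν : Nat). \(t : Type0). Pi (o : Nat). t) 0
  ~> \(v : Type0). Nat
type:
  Pi (v : Type0). Type0


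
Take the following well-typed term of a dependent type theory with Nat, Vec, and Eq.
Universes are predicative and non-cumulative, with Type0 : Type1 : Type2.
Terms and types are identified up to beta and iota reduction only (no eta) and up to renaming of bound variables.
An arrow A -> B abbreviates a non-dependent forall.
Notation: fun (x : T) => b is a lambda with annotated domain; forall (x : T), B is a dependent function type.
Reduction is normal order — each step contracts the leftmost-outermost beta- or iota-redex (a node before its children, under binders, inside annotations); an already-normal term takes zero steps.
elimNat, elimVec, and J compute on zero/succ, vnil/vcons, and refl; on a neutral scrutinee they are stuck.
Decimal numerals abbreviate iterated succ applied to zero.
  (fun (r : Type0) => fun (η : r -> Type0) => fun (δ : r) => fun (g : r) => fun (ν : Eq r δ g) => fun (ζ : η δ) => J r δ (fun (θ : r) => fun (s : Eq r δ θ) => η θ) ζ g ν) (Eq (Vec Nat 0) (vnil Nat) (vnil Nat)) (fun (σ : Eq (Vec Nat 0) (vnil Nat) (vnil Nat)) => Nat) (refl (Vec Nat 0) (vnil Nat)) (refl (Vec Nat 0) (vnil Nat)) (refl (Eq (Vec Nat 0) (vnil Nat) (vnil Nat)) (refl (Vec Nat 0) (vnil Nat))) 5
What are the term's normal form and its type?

reduced normal form:
  5
type:
  Nat
observation: the first redex contracted is a beta-redex; the normal form is reached in 7 normal-order steps.


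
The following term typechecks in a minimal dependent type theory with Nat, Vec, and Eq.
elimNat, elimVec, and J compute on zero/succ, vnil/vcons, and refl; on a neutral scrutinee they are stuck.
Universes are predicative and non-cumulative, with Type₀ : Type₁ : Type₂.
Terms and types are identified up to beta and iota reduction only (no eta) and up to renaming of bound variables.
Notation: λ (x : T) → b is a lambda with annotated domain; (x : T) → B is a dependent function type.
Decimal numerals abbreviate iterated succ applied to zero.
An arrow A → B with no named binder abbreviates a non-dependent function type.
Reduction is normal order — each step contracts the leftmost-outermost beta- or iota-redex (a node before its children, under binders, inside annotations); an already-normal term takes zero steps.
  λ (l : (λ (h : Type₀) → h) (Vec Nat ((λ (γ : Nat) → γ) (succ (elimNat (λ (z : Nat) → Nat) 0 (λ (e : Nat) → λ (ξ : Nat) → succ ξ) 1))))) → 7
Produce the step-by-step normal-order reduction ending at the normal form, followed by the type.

normal-order reduction:
  λ (l : (λ (h : Type₀) → h) (Vec Nat ((λ (γ : Nat) → γ) (succ (elimNat (λ (z : Nat) → Nat) 0 (λ (e : Nat) → λ (ξ : Nat) → succ ξ) 1))))) → 7
  ~> λ (l : Vec Nat ((λ (h : Nat) → h) (succ (elimNat (λ (γ : Nat) → Nat) 0 (λ (z : Nat) → λ (e : Nat) → succ e) 1)))) → 7
  ~> λ (l : Vec Nat (succ (elimNat (λ (h : Nat) → Nat) 0 (λ (γ : Nat) → λ (z : Nat) → succ z) 1))) → 7
  ~> λ (l : Vec Nat (succ ((λ (h : Nat) → λ (γ : Nat) → succ γ) 0 (elimNat (λ (z : Nat) → Nat) 0 (λ (e : Nat) → λ (ξ : Nat) → succ ξ) 0)))) → 7
  ~> λ (l : Vec Nat (succ ((λ (h : Nat) → succ h) (elimNat (λ (γ : Nat) → Nat) 0 (λ (z : Nat) → λ (e : Nat) → succ e) 0)))) → 7
  ~> λ (l : Vec Nat (succ (succ (elimNat (λ (h : Nat) → Nat) 0 (λ (γ : Nat) → λ (z : Nat) → succ z) 0)))) → 7
  ~> λ (l : Vec Nat 2) → 7
inferred type:
  Vec Nat 2 → Nat


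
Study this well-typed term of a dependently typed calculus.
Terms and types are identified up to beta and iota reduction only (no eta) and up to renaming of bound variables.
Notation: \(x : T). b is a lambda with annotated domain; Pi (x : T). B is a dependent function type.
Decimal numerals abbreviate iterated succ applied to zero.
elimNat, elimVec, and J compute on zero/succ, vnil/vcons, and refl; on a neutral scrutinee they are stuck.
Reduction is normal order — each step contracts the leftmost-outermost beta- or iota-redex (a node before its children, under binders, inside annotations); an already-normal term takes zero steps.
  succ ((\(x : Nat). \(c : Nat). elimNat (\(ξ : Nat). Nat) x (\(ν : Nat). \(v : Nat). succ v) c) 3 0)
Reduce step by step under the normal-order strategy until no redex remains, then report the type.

normal-order reduction sequence:
  succ ((\(x : Nat). \(c : Nat). elimNat (\(ξ : Nat). Nat) x (\(ν : Nat). \(v : Nat). succ v) c) 3 0)
  ~> succ ((\(x : Nat). elimNat (\(c : Nat). Nat) 3 (\(ξ : Nat). \(ν : Nat). succ ν) x) 0)
  ~> succ (elimNat (\(x : Nat). Nat) 3 (\(c : Nat). \(ξ : Nat). succ ξ) 0)
  ~> 4
inferred type:
  Nat


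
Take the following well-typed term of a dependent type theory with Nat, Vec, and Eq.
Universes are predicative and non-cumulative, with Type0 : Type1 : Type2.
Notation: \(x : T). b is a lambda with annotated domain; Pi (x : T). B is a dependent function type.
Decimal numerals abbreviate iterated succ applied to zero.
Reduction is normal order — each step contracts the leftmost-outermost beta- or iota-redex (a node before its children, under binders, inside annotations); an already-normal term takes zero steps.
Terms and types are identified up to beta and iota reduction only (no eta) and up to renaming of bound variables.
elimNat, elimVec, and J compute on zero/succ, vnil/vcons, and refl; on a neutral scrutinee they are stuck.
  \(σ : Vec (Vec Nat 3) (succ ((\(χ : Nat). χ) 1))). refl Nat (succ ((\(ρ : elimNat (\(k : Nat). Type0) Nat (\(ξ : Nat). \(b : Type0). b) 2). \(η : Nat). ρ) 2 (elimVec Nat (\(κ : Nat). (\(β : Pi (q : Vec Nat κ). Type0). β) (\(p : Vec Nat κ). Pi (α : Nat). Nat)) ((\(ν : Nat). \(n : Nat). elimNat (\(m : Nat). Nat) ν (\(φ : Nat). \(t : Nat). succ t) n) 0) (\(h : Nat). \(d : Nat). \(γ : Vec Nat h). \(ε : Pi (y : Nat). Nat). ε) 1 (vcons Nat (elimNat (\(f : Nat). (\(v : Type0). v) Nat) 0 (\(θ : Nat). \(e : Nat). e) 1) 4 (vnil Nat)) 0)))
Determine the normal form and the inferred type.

resulting normal form:
  \(σ : Vec (Vec Nat 3) 2). refl Nat 3
the term's type:
  Pi (σ : Vec (Vec Nat 3) 2). Eq Nat 3 3


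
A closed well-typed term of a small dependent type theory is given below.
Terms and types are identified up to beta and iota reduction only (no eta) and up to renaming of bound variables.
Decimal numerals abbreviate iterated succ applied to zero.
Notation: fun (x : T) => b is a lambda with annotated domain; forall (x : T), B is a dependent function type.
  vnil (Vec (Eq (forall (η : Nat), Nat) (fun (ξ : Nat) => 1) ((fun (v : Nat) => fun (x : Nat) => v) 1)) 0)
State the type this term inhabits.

inferred type:
  Vec (Vec (Eq (forall (η : Nat), Nat) (fun (ξ : Nat) => 1) (fun (v : Nat) => 1)) 0) 0


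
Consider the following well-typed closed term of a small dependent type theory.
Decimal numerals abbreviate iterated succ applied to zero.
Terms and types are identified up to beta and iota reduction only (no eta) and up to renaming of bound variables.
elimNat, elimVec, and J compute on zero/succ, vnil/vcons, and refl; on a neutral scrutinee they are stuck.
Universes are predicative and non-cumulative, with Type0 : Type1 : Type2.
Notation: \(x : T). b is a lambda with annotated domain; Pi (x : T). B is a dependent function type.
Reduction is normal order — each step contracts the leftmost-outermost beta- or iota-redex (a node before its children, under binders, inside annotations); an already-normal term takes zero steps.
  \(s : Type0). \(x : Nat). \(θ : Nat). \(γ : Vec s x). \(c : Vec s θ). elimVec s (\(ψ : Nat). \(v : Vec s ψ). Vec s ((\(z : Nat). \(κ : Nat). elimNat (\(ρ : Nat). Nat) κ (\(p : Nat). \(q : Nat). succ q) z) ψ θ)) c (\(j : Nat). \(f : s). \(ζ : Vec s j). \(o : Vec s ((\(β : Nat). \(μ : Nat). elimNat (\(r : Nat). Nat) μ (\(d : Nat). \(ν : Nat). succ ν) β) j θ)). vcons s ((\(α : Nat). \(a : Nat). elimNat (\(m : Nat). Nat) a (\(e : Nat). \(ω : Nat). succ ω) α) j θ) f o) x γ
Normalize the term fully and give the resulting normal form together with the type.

normal form:
  \(s : Type0). \(x : Nat). \(θ : Nat). \(γ : Vec s x). \(c : Vec s θ). elimVec s (\(ψ : Nat). \(v : Vec s ψ). Vec s (elimNat (\(z : Nat). Nat) θ (\(κ : Nat). \(ρ : Nat). succ ρ) ψ)) c (\(p : Nat). \(q : s). \(j : Vec s p). \(f : Vec s (elimNat (\(ζ : Nat). Nat) θ (\(o : Nat). \(β : Nat). succ β) p)). vcons s (elimNat (\(μ : Nat). Nat) θ (\(r : Nat). \(d : Nat). succ d) p) q f) x γ
the term's type:
  Pi (s : Type0). Pi (x : Nat). Pi (θ : Nat). Pi (γ : Vec s x). Pi (c : Vec s θ). Vec s (elimNat (\(ψ : Nat). Nat) θ (\(v : Nat). \(z : Nat). succ z) x)
observation: normalization takes exactly 6 steps under the normal-order strategy.


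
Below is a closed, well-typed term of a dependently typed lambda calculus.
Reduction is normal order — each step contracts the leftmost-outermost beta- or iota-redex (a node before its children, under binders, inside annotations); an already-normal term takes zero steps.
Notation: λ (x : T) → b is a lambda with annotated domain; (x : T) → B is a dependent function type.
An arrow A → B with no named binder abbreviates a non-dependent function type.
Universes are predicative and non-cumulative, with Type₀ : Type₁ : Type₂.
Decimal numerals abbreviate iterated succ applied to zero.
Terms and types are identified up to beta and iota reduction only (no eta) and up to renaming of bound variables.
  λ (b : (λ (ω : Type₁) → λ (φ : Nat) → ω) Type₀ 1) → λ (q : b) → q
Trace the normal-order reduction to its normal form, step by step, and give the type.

reduction (normal order):
  λ (b : (λ (ω : Type₁) → λ (φ : Nat) → ω) Type₀ 1) → λ (q : b) → q
  ~> λ (b : (λ (ω : Nat) → Type₀) 1) → λ (φ : b) → φ
  ~> λ (b : Type₀) → λ (ω : b) → ω
type:
  (b : Type₀) → b → b


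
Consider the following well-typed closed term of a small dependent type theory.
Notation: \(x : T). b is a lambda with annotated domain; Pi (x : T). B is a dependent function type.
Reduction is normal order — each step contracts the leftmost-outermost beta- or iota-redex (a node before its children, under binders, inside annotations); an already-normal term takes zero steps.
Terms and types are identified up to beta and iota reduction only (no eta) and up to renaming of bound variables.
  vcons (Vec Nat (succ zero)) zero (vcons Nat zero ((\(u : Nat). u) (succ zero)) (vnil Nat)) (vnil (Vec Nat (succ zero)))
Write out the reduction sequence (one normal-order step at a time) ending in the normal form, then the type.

normal-order reduction:
  vcons (Vec Nat (succ zero)) zero (vcons Nat zero ((\(u : Nat). u) (succ zero)) (vnil Nat)) (vnil (Vec Nat (succ zero)))
  ~> vcons (Vec Nat (succ zero)) zero (vcons Nat zero (succ zero) (vnil Nat)) (vnil (Vec Nat (succ zero)))
type:
  Vec (Vec Nat (succ zero)) (succ zero)


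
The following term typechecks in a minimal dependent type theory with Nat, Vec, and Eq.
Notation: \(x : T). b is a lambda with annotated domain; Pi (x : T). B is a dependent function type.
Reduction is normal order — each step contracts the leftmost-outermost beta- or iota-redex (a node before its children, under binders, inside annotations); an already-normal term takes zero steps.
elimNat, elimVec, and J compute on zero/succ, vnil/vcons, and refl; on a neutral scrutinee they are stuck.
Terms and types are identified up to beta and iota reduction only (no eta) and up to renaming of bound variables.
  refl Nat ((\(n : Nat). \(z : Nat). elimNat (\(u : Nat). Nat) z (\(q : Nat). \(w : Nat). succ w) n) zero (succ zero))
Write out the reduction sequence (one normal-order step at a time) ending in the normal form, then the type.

reduction (normal order):
  refl Nat ((\(n : Nat). \(z : Nat). elimNat (\(u : Nat). Nat) z (\(q : Nat). \(w : Nat). succ w) n) zero (succ zero))
  ~> refl Nat ((\(n : Nat). elimNat (\(z : Nat). Nat) n (\(u : Nat). \(q : Nat). succ q) zero) (succ zero))
  ~> refl Nat (elimNat (\(n : Nat). Nat) (succ zero) (\(z : Nat). \(u : Nat). succ u) zero)
  ~> refl Nat (succ zero)
type:
  Eq Nat (succ zero) (succ zero)


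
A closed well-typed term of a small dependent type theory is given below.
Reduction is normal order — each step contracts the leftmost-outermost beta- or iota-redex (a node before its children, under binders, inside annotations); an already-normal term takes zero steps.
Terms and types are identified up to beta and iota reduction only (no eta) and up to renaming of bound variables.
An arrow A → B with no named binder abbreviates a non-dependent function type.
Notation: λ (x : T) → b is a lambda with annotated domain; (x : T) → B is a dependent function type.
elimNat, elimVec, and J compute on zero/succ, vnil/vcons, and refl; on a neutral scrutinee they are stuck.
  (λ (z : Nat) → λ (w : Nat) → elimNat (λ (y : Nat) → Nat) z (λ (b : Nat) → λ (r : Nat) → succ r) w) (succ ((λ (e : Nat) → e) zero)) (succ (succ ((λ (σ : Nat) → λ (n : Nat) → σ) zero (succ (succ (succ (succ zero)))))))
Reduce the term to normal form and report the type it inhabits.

resulting normal form:
  succ (succ (succ zero))
inferred type:
  Nat
observation: the term reaches its normal form after 12 normal-order steps.


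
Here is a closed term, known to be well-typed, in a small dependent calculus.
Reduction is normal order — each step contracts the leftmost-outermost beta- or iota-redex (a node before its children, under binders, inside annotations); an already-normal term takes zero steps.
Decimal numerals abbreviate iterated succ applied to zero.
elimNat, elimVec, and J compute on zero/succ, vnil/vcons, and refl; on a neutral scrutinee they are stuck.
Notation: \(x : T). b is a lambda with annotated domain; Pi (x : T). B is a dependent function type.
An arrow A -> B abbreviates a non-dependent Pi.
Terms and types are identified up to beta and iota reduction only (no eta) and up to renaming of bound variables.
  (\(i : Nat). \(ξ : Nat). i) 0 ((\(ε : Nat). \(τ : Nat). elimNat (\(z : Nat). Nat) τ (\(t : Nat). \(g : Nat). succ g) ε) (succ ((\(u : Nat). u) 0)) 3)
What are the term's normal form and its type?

reduced normal form:
  0
inferred type:
  Nat
observation: normalization takes exactly 2 steps under the normal-order strategy.


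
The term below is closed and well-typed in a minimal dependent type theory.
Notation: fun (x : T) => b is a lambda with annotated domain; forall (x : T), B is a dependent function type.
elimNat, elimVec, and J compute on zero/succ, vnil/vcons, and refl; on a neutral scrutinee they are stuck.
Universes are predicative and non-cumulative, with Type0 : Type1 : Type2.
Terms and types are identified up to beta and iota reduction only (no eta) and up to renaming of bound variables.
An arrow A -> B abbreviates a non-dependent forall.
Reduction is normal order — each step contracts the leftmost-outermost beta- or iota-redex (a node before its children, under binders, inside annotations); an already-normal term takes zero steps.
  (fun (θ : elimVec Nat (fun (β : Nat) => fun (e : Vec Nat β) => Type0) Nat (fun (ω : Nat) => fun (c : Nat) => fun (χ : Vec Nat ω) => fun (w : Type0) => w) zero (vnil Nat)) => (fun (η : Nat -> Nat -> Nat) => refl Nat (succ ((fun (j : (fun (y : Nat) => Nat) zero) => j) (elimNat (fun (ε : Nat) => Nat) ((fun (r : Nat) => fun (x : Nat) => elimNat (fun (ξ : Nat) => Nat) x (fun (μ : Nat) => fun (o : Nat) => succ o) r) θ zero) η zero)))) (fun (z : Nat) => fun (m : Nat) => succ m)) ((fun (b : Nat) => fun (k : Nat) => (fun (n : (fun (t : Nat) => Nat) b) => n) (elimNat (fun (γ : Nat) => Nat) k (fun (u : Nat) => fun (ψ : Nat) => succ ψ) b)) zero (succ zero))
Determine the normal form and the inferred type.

reduced normal form:
  refl Nat (succ (succ zero))
the term's type:
  Eq Nat (succ (succ zero)) (succ (succ zero))


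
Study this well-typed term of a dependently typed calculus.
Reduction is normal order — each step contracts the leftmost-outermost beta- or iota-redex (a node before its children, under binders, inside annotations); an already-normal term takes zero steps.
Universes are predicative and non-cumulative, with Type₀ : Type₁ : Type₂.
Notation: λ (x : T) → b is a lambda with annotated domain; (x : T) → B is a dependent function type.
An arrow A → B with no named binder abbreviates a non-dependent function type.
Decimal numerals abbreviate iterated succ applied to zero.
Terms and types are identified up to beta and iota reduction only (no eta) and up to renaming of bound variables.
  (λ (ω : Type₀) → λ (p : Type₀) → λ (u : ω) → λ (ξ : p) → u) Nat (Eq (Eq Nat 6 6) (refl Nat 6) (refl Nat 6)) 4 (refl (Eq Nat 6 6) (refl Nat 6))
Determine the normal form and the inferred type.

resulting normal form:
  4
inferred type:
  Nat
observation: 4 normal-order steps normalize the term, beginning with a beta-redex.


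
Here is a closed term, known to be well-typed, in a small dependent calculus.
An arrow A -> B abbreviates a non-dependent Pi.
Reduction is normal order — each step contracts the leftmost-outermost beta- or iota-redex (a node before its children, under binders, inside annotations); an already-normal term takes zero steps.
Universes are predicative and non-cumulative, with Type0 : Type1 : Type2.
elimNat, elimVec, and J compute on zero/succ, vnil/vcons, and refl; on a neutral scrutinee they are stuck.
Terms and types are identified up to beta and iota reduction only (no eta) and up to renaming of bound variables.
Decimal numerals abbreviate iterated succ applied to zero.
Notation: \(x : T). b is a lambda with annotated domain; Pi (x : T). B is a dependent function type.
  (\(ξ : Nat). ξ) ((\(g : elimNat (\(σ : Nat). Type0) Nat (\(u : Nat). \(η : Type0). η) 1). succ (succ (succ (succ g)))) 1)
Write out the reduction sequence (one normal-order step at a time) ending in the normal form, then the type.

reduction (normal order):
  (\(ξ : Nat). ξ) ((\(g : elimNat (\(σ : Nat). Type0) Nat (\(u : Nat). \(η : Type0). η) 1). succ (succ (succ (succ g)))) 1)
  ~> (\(ξ : elimNat (\(g : Nat). Type0) Nat (\(σ : Nat). \(u : Type0). u) 1). succ (succ (succ (succ ξ)))) 1
  ~> 5
inferred type:
  Nat


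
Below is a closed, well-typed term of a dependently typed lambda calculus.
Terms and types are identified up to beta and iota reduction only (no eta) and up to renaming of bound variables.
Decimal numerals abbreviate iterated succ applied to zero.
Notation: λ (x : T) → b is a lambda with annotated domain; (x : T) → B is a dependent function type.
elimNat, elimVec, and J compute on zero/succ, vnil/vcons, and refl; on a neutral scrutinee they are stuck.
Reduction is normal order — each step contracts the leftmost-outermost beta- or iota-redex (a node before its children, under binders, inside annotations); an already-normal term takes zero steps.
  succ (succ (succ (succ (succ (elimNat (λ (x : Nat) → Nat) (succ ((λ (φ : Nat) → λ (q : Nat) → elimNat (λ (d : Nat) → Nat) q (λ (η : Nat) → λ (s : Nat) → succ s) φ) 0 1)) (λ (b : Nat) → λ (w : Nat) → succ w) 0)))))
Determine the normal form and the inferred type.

normal form:
  7
inferred type:
  Nat


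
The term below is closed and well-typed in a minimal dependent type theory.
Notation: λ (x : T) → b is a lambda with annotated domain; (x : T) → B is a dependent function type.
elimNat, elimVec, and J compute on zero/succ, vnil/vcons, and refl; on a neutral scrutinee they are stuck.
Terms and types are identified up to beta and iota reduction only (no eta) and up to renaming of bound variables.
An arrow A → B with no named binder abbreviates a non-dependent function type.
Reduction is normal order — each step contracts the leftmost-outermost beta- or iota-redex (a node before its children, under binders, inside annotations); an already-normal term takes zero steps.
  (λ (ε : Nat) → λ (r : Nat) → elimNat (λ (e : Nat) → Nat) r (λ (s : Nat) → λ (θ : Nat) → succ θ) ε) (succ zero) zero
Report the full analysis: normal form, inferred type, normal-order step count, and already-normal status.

resulting normal form:
  succ zero
inferred type:
  Nat
steps to reach normal form (normal order): 6
already normal: no
first redex: a beta-redex


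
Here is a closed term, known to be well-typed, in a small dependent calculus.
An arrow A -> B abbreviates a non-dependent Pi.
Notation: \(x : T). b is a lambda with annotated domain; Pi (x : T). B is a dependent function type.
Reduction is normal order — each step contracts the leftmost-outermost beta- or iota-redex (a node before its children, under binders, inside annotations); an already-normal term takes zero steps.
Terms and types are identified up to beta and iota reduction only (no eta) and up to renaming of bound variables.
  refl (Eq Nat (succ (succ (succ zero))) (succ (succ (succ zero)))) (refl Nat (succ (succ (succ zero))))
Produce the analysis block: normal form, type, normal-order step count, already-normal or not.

reduced normal form:
  refl (Eq Nat (succ (succ (succ zero))) (succ (succ (succ zero)))) (refl Nat (succ (succ (succ zero))))
type:
  Eq (Eq Nat (succ (succ (succ zero))) (succ (succ (succ zero)))) (refl Nat (succ (succ (succ zero)))) (refl Nat (succ (succ (succ zero))))
steps to reach normal form (normal order): 0
term was already normal: yes


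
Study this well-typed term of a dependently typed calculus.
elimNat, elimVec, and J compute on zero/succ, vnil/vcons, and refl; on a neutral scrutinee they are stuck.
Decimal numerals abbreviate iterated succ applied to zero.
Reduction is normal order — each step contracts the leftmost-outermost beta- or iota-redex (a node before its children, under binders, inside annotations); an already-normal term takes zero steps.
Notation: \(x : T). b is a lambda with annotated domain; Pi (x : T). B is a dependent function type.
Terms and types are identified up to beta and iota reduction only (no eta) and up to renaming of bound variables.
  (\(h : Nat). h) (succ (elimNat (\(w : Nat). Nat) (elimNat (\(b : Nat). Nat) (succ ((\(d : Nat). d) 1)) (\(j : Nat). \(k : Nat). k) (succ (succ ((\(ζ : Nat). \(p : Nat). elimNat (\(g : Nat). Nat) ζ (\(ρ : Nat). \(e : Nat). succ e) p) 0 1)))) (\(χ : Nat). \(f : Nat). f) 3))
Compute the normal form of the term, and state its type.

resulting normal form:
  3
the term's type:
  Nat
observation: 28 normal-order steps separate the term from its normal form.


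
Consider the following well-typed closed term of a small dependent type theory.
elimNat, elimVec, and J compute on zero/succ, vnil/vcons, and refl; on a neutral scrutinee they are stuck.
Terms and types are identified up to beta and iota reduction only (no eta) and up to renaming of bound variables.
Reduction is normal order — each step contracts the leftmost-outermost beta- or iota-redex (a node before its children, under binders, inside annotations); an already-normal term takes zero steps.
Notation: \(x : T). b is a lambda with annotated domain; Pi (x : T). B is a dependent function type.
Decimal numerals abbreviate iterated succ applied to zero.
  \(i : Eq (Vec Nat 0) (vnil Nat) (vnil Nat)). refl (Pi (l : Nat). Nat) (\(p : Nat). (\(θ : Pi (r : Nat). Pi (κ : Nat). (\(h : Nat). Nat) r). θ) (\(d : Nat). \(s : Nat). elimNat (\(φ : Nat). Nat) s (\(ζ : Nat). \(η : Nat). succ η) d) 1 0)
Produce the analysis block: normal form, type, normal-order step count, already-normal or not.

reduced normal form:
  \(i : Eq (Vec Nat 0) (vnil Nat) (vnil Nat)). refl (Pi (l : Nat). Nat) (\(p : Nat). 1)
the term's type:
  Pi (i : Eq (Vec Nat 0) (vnil Nat) (vnil Nat)). Eq (Pi (l : Nat). Nat) (\(p : Nat). 1) (\(θ : Nat). 1)
normal-order step count: 7
already normal: no
first contracted redex: a beta-redex


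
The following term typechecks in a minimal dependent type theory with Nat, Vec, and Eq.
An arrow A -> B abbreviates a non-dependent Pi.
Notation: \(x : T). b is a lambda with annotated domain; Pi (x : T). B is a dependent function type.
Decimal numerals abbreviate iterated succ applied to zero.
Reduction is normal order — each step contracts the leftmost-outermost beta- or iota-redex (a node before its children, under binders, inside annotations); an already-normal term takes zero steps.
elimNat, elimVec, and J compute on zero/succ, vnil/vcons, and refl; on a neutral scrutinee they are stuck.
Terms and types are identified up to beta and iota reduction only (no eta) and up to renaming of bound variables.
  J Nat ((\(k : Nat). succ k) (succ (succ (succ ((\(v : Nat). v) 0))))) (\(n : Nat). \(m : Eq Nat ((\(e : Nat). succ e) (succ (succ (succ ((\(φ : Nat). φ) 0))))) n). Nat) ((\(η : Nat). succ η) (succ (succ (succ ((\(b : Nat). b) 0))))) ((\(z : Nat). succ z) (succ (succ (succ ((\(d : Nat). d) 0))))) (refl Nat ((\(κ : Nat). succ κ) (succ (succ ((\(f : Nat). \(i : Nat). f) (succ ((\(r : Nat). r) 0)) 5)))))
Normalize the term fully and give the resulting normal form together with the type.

reduced normal form:
  4
the term's type:
  Nat


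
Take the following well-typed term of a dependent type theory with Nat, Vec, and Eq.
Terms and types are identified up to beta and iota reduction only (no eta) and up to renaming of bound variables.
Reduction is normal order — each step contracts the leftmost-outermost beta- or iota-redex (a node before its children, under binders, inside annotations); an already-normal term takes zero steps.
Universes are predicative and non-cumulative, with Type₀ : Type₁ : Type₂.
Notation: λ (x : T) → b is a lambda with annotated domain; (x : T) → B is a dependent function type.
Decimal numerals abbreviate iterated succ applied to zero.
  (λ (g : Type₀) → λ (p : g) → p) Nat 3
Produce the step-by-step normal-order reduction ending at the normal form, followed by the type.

reduction (normal order):
  (λ (g : Type₀) → λ (p : g) → p) Nat 3
  ~> (λ (g : Nat) → g) 3
  ~> 3
type:
  Nat
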